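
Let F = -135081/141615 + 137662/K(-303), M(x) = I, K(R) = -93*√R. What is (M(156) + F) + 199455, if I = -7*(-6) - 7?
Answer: 1046320047/5245 + 137662*I*√303/28179 ≈ 1.9949e+5 + 85.037*I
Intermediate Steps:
I = 35 (I = 42 - 7 = 35)
M(x) = 35
F = -5003/5245 + 137662*I*√303/28179 (F = -135081/141615 + 137662/((-93*I*√303)) = -135081*1/141615 + 137662/((-93*I*√303)) = -5003/5245 + 137662/((-93*I*√303)) = -5003/5245 + 137662*(I*√303/28179) = -5003/5245 + 137662*I*√303/28179 ≈ -0.95386 + 85.037*I)
(M(156) + F) + 199455 = (35 + (-5003/5245 + 137662*I*√303/28179)) + 199455 = (178572/5245 + 137662*I*√303/28179) + 199455 = 1046320047/5245 + 137662*I*√303/28179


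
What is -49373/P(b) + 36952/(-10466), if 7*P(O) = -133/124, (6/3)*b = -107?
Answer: 32037393672/99427 ≈ 3.2222e+5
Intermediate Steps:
b = -107/2 (b = (1/2)*(-107) = -107/2 ≈ -53.500)
P(O) = -19/124 (P(O) = (-133/124)/7 = (-133*1/124)/7 = (1/7)*(-133/124) = -19/124)
-49373/P(b) + 36952/(-10466) = -49373/(-19/124) + 36952/(-10466) = -49373*(-124/19) + 36952*(-1/10466) = 6122252/19 - 18476/5233 = 32037393672/99427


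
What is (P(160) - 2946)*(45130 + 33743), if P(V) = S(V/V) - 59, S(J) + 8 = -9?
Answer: -238354206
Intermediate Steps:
S(J) = -17 (S(J) = -8 - 9 = -17)
P(V) = -76 (P(V) = -17 - 59 = -76)
(P(160) - 2946)*(45130 + 33743) = (-76 - 2946)*(45130 + 33743) = -3022*78873 = -238354206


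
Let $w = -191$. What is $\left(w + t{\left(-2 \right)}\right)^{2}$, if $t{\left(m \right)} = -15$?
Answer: $42436$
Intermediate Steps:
$\left(w + t{\left(-2 \right)}\right)^{2} = \left(-191 - 15\right)^{2} = \left(-206\right)^{2} = 42436$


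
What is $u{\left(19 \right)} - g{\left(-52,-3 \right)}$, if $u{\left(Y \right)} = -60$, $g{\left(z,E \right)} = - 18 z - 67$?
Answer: $-929$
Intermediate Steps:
$g{\left(z,E \right)} = -67 - 18 z$
$u{\left(19 \right)} - g{\left(-52,-3 \right)} = -60 - \left(-67 - -936\right) = -60 - \left(-67 + 936\right) = -60 - 869 = -929$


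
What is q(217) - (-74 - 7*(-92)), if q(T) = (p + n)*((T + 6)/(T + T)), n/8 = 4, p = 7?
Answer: -238683/434 ≈ -549.96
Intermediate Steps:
n = 32 (n = 8*4 = 32)
q(T) = 39*(6 + T)/(2*T) (q(T) = (7 + 32)*((T + 6)/(T + T)) = 39*((6 + T)/((2*T))) = 39*((6 + T)*(1/(2*T))) = 39*((6 + T)/(2*T)) = 39*(6 + T)/(2*T))
q(217) - (-74 - 7*(-92)) = (39/2 + 117/217) - (-74 - 7*(-92)) = (39/2 + 117*(1/217)) - (-74 + 644) = (39/2 + 117/217) - 1*570 = 8697/434 - 570 = -238683/434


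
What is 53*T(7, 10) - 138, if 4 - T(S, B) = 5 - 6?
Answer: 127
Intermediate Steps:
T(S, B) = 5 (T(S, B) = 4 - (5 - 6) = 4 - 1*(-1) = 4 + 1 = 5)
53*T(7, 10) - 138 = 53*5 - 138 = 265 - 138 = 127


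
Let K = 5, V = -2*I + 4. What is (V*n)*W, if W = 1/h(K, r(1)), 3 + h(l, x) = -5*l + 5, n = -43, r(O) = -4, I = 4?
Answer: -172/23 ≈ -7.4783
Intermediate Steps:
V = -4 (V = -2*4 + 4 = -8 + 4 = -4)
h(l, x) = 2 - 5*l (h(l, x) = -3 + (-5*l + 5) = -3 + (5 - 5*l) = 2 - 5*l)
W = -1/23 (W = 1/(2 - 5*5) = 1/(2 - 25) = 1/(-23) = -1/23 ≈ -0.043478)
(V*n)*W = -4*(-43)*(-1/23) = 172*(-1/23) = -172/23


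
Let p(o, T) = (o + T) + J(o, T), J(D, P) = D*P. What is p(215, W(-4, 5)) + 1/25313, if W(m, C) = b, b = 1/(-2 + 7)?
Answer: 32679088/126565 ≈ 258.20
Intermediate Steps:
b = 1/5 ≈ 0.20000
W(m, C) = 1/5
p(o, T) = T + o + T*o (p(o, T) = (o + T) + o*T = (T + o) + T*o = T + o + T*o)
p(215, W(-4, 5)) + 1/25313 = (1/5 + 215 + (1/5)*215) + 1/25313 = (1/5 + 215 + 43) + 1/25313 = 1291/5 + 1/25313 = 32679088/126565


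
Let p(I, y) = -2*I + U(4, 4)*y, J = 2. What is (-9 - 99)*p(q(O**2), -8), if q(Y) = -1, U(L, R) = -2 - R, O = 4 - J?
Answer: -5400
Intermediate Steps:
O = 2 (O = 4 - 1*2 = 4 - 2 = 2)
p(I, y) = -6*y - 2*I (p(I, y) = -2*I + (-2 - 1*4)*y = -2*I + (-2 - 4)*y = -2*I - 6*y = -6*y - 2*I)
(-9 - 99)*p(q(O**2), -8) = (-9 - 99)*(-6*(-8) - 2*(-1)) = -108*(48 + 2) = -108*50 = -5400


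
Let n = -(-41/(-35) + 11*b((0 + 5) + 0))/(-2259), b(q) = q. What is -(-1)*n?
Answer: 1966/79065 ≈ 0.024866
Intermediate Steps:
n = 1966/79065 (n = -(-41/(-35) + 11*((0 + 5) + 0))/(-2259) = -(-41*(-1/35) + 11*(5 + 0))*(-1/2259) = -(41/35 + 11*5)*(-1/2259) = -(41/35 + 55)*(-1/2259) = -1*1966/35*(-1/2259) = -1966/35*(-1/2259) = 1966/79065 ≈ 0.024866)
-(-1)*n = -(-1)*1966/79065 = -1*(-1966/79065) = 1966/79065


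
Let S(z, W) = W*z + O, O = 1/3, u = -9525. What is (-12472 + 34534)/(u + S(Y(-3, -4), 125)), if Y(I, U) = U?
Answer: -33093/15037 ≈ -2.2008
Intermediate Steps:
O = ⅓ ≈ 0.33333
S(z, W) = ⅓ + W*z (S(z, W) = W*z + ⅓ = ⅓ + W*z)
(-12472 + 34534)/(u + S(Y(-3, -4), 125)) = (-12472 + 34534)/(-9525 + (⅓ + 125*(-4))) = 22062/(-9525 + (⅓ - 500)) = 22062/(-9525 - 1499/3) = 22062/(-30074/3) = 22062*(-3/30074) = -33093/15037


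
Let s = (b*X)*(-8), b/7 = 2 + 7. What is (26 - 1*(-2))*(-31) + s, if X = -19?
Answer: 8708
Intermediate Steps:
b = 63 (b = 7*(2 + 7) = 7*9 = 63)
s = 9576 (s = (63*(-19))*(-8) = -1197*(-8) = 9576)
(26 - 1*(-2))*(-31) + s = (26 - 1*(-2))*(-31) + 9576 = (26 + 2)*(-31) + 9576 = 28*(-31) + 9576 = -868 + 9576 = 8708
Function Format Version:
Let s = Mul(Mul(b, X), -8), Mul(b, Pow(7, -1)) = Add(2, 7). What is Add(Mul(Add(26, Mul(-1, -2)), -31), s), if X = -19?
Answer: 8708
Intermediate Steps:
b = 63 (b = Mul(7, Add(2, 7)) = Mul(7, 9) = 63)
s = 9576 (s = Mul(Mul(63, -19), -8) = Mul(-1197, -8) = 9576)
Add(Mul(Add(26, Mul(-1, -2)), -31), s) = Add(Mul(Add(26, Mul(-1, -2)), -31), 9576) = Add(Mul(Add(26, 2), -31), 9576) = Add(Mul(28, -31), 9576) = Add(-868, 9576) = 8708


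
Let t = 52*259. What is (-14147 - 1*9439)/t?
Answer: -11793/6734 ≈ -1.7513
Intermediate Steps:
t = 13468
(-14147 - 1*9439)/t = (-14147 - 1*9439)/13468 = (-14147 - 9439)*(1/13468) = -23586*1/13468 = -11793/6734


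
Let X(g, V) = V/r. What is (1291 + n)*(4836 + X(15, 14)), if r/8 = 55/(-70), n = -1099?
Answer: 10208928/11 ≈ 9.2808e+5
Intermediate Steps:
r = -44/7 (r = 8*(55/(-70)) = 8*(55*(-1/70)) = 8*(-11/14) = -44/7 ≈ -6.2857)
X(g, V) = -7*V/44 (X(g, V) = V/(-44/7) = V*(-7/44) = -7*V/44)
(1291 + n)*(4836 + X(15, 14)) = (1291 - 1099)*(4836 - 7/44*14) = 192*(4836 - 49/22) = 192*(106343/22) = 10208928/11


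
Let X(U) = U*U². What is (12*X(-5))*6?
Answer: -9000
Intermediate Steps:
X(U) = U³
(12*X(-5))*6 = (12*(-5)³)*6 = (12*(-125))*6 = -1500*6 = -9000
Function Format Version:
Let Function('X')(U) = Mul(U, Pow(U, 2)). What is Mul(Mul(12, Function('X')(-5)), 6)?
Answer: -9000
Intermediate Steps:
Function('X')(U) = Pow(U, 3)
Mul(Mul(12, Function('X')(-5)), 6) = Mul(Mul(12, Pow(-5, 3)), 6) = Mul(Mul(12, -125), 6) = Mul(-1500, 6) = -9000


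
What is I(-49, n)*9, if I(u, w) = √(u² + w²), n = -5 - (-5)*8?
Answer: 63*√74 ≈ 541.95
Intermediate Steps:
n = 35 (n = -5 - 1*(-40) = -5 + 40 = 35)
I(-49, n)*9 = √((-49)² + 35²)*9 = √(2401 + 1225)*9 = √3626*9 = (7*√74)*9 = 63*√74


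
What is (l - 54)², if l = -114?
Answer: 28224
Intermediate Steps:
(l - 54)² = (-114 - 54)² = (-168)² = 28224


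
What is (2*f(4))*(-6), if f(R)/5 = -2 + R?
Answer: -120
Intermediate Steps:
f(R) = -10 + 5*R (f(R) = 5*(-2 + R) = -10 + 5*R)
(2*f(4))*(-6) = (2*(-10 + 5*4))*(-6) = (2*(-10 + 20))*(-6) = (2*10)*(-6) = 20*(-6) = -120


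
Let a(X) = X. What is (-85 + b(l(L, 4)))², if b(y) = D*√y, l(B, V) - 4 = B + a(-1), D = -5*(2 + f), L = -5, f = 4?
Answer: 5425 + 5100*I*√2 ≈ 5425.0 + 7212.5*I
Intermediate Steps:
D = -30 (D = -5*(2 + 4) = -5*6 = -30)
l(B, V) = 3 + B (l(B, V) = 4 + (B - 1) = 4 + (-1 + B) = 3 + B)
b(y) = -30*√y
(-85 + b(l(L, 4)))² = (-85 - 30*√(3 - 5))² = (-85 - 30*I*√2)²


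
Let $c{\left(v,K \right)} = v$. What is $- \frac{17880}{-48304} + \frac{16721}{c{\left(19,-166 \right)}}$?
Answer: $\frac{101003863}{114722} \approx 880.42$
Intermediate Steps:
$- \frac{17880}{-48304} + \frac{16721}{c{\left(19,-166 \right)}} = - \frac{17880}{-48304} + \frac{16721}{19} = \left(-17880\right) \left(- \frac{1}{48304}\right) + 16721 \cdot \frac{1}{19} = \frac{2235}{6038} + \frac{16721}{19} = \frac{101003863}{114722}$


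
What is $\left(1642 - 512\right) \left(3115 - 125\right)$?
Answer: $3378700$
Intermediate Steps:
$\left(1642 - 512\right) \left(3115 - 125\right) = 1130 \cdot 2990 = 3378700$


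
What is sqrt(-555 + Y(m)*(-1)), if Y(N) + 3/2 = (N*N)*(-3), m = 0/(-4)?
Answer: 3*I*sqrt(246)/2 ≈ 23.527*I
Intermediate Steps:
m = 0 (m = 0*(-1/4) = 0)
Y(N) = -3/2 - 3*N**2 (Y(N) = -3/2 + (N*N)*(-3) = -3/2 + N**2*(-3) = -3/2 - 3*N**2)
sqrt(-555 + Y(m)*(-1)) = sqrt(-555 + (-3/2 - 3*0**2)*(-1)) = sqrt(-555 + (-3/2 - 3*0)*(-1)) = sqrt(-555 + (-3/2 + 0)*(-1)) = sqrt(-555 - 3/2*(-1)) = sqrt(-555 + 3/2) = sqrt(-1107/2) = 3*I*sqrt(246)/2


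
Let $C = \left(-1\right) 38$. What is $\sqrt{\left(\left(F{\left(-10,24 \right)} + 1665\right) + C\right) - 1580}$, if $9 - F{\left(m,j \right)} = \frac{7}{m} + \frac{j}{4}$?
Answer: $\frac{13 \sqrt{30}}{10} \approx 7.1204$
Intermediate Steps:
$F{\left(m,j \right)} = 9 - \frac{7}{m} - \frac{j}{4}$ ($F{\left(m,j \right)} = 9 - \left(\frac{7}{m} + \frac{j}{4}\right) = 9 - \frac{7}{m} - \frac{j}{4}$)
$C = -38$
$\sqrt{\left(\left(F{\left(-10,24 \right)} + 1665\right) + C\right) - 1580} = \sqrt{\left(\left(\left(9 - \frac{7}{-10} - 6\right) + 1665\right) - 38\right) - 1580} = \sqrt{\left(\left(\left(9 - - \frac{7}{10} - 6\right) + 1665\right) - 38\right) - 1580} = \sqrt{\left(\left(\left(9 + \frac{7}{10} - 6\right) + 1665\right) - 38\right) - 1580} = \sqrt{\left(\left(\frac{37}{10} + 1665\right) - 38\right) - 1580} = \sqrt{\left(\frac{16687}{10} - 38\right) - 1580} = \sqrt{\frac{16307}{10} - 1580} = \sqrt{\frac{507}{10}} = \frac{13 \sqrt{30}}{10}$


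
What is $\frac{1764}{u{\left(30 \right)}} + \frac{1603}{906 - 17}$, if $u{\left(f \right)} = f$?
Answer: $\frac{38483}{635} \approx 60.603$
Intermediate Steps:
$\frac{1764}{u{\left(30 \right)}} + \frac{1603}{906 - 17} = \frac{1764}{30} + \frac{1603}{906 - 17} = 1764 \cdot \frac{1}{30} + \frac{1603}{889} = \frac{294}{5} + 1603 \cdot \frac{1}{889} = \frac{294}{5} + \frac{229}{127} = \frac{38483}{635}$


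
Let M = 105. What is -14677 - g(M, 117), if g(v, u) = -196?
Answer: -14481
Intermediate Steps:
-14677 - g(M, 117) = -14677 - 1*(-196) = -14677 + 196 = -14481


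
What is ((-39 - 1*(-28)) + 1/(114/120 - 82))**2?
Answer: 318658201/2627641 ≈ 121.27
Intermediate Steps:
((-39 - 1*(-28)) + 1/(114/120 - 82))**2 = ((-39 + 28) + 1/(114*(1/120) - 82))**2 = (-11 + 1/(19/20 - 82))**2 = (-11 + 1/(-1621/20))**2 = (-11 - 20/1621)**2 = (-17851/1621)**2 = 318658201/2627641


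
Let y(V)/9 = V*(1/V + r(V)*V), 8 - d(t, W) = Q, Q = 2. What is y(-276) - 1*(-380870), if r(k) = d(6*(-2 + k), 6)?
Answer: 4494383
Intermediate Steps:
d(t, W) = 6 (d(t, W) = 8 - 1*2 = 8 - 2 = 6)
r(k) = 6
y(V) = 9*V*(1/V + 6*V) (y(V) = 9*(V*(1/V + 6*V)) = 9*V*(1/V + 6*V))
y(-276) - 1*(-380870) = (9 + 54*(-276)²) - 1*(-380870) = (9 + 54*76176) + 380870 = (9 + 4113504) + 380870 = 4113513 + 380870 = 4494383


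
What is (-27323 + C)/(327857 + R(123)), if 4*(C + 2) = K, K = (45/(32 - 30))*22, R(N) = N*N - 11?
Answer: -21761/274380 ≈ -0.079310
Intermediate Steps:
R(N) = -11 + N**2 (R(N) = N**2 - 11 = -11 + N**2)
K = 495 (K = (45/2)*22 = 495)
C = 487/4 (C = -2 + (1/4)*495 = -2 + 495/4 = 487/4 ≈ 121.75)
(-27323 + C)/(327857 + R(123)) = (-27323 + 487/4)/(327857 + (-11 + 123**2)) = -108805/(4*(327857 + (-11 + 15129))) = -108805/(4*(327857 + 15118)) = -108805/4/342975 = -108805/4*1/342975 = -21761/274380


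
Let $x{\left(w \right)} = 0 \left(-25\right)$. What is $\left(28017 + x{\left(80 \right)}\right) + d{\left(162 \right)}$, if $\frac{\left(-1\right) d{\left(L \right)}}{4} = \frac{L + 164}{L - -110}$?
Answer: $\frac{952415}{34} \approx 28012.0$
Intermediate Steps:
$x{\left(w \right)} = 0$
$d{\left(L \right)} = - \frac{4 \left(164 + L\right)}{110 + L}$ ($d{\left(L \right)} = - 4 \frac{L + 164}{L - -110} = - 4 \frac{164 + L}{L + 110} = - 4 \frac{164 + L}{110 + L} = - \frac{4 \left(164 + L\right)}{110 + L}$)
$\left(28017 + x{\left(80 \right)}\right) + d{\left(162 \right)} = \left(28017 + 0\right) + \frac{4 \left(-164 - 162\right)}{110 + 162} = 28017 + \frac{4 \left(-164 - 162\right)}{272} = 28017 + 4 \cdot \frac{1}{272} \left(-326\right) = 28017 - \frac{163}{34} = \frac{952415}{34}$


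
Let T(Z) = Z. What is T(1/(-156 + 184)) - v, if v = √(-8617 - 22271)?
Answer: 1/28 - 6*I*√858 ≈ 0.035714 - 175.75*I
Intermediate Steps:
v = 6*I*√858 (v = √(-30888) = 6*I*√858 ≈ 175.75*I)
T(1/(-156 + 184)) - v = 1/(-156 + 184) - 6*I*√858 = 1/28 - 6*I*√858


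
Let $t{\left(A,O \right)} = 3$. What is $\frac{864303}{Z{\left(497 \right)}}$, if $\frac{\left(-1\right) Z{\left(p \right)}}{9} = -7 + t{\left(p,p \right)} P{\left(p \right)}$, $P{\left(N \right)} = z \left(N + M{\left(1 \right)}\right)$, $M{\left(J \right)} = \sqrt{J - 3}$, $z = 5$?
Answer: $- \frac{97535284}{7564521} + \frac{130955 i \sqrt{2}}{5043014} \approx -12.894 + 0.036724 i$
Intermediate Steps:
$M{\left(J \right)} = \sqrt{-3 + J}$
$P{\left(N \right)} = 5 N + 5 i \sqrt{2}$ ($P{\left(N \right)} = 5 \left(N + \sqrt{-3 + 1}\right) = 5 \left(N + \sqrt{-2}\right) = 5 \left(N + i \sqrt{2}\right) = 5 N + 5 i \sqrt{2}$)
$Z{\left(p \right)} = 63 - 135 p - 135 i \sqrt{2}$ ($Z{\left(p \right)} = - 9 \left(-7 + 3 \left(5 p + 5 i \sqrt{2}\right)\right) = - 9 \left(-7 + \left(15 p + 15 i \sqrt{2}\right)\right) = - 9 \left(-7 + 15 p + 15 i \sqrt{2}\right) = 63 - 135 p - 135 i \sqrt{2}$)
$\frac{864303}{Z{\left(497 \right)}} = \frac{864303}{63 - 67095 - 135 i \sqrt{2}} = \frac{864303}{-67032 - 135 i \sqrt{2}}$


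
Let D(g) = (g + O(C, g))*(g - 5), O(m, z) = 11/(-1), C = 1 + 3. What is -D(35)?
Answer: -720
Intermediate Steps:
C = 4
O(m, z) = -11 (O(m, z) = 11*(-1) = -11)
D(g) = (-11 + g)*(-5 + g) (D(g) = (g - 11)*(g - 5) = (-11 + g)*(-5 + g))
-D(35) = -(55 + 35² - 16*35) = -(55 + 1225 - 560) = -1*720 = -720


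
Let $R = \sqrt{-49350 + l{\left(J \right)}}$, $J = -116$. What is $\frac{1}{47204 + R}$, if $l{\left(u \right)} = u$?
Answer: $\frac{23602}{1114133541} - \frac{i \sqrt{49466}}{2228267082} \approx 2.1184 \cdot 10^{-5} - 9.9813 \cdot 10^{-8} i$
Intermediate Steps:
$R = i \sqrt{49466}$ ($R = \sqrt{-49350 - 116} = \sqrt{-49466} = i \sqrt{49466} \approx 222.41 i$)
$\frac{1}{47204 + R} = \frac{1}{47204 + i \sqrt{49466}}$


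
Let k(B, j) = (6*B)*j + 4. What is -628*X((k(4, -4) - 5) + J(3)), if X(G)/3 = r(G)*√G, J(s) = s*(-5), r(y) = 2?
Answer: -15072*I*√7 ≈ -39877.0*I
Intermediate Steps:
J(s) = -5*s
k(B, j) = 4 + 6*B*j (k(B, j) = 6*B*j + 4 = 4 + 6*B*j)
X(G) = 6*√G (X(G) = 3*(2*√G) = 6*√G)
-628*X((k(4, -4) - 5) + J(3)) = -3768*√(((4 + 6*4*(-4)) - 5) - 5*3) = -3768*√(((4 - 96) - 5) - 15) = -3768*√((-92 - 5) - 15) = -3768*√(-97 - 15) = -3768*√(-112) = -3768*4*I*√7 = -15072*I*√7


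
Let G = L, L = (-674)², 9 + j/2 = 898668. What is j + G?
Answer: 2251594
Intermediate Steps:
j = 1797318 (j = -18 + 2*898668 = -18 + 1797336 = 1797318)
L = 454276
G = 454276
j + G = 1797318 + 454276 = 2251594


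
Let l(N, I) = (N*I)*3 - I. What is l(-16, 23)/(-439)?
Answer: 1127/439 ≈ 2.5672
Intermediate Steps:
l(N, I) = -I + 3*I*N (l(N, I) = (I*N)*3 - I = 3*I*N - I = -I + 3*I*N)
l(-16, 23)/(-439) = (23*(-1 + 3*(-16)))/(-439) = (23*(-1 - 48))*(-1/439) = (23*(-49))*(-1/439) = -1127*(-1/439) = 1127/439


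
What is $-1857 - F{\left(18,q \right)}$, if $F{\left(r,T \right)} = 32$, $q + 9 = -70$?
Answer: $-1889$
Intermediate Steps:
$q = -79$ ($q = -9 - 70 = -79$)
$-1857 - F{\left(18,q \right)} = -1857 - 32 = -1889$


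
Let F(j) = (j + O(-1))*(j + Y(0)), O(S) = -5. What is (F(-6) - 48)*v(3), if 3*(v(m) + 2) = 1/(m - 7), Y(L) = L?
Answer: -75/2 ≈ -37.500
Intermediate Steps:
v(m) = -2 + 1/(3*(-7 + m)) (v(m) = -2 + 1/(3*(m - 7)) = -2 + 1/(3*(-7 + m)))
F(j) = j*(-5 + j) (F(j) = (j - 5)*(j + 0) = (-5 + j)*j = j*(-5 + j))
(F(-6) - 48)*v(3) = (-6*(-5 - 6) - 48)*((43 - 6*3)/(3*(-7 + 3))) = (-6*(-11) - 48)*((1/3)*(43 - 18)/(-4)) = (66 - 48)*((1/3)*(-1/4)*25) = 18*(-25/12) = -75/2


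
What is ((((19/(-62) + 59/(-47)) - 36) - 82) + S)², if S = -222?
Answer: 990643986721/8491396 ≈ 1.1666e+5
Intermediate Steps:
((((19/(-62) + 59/(-47)) - 36) - 82) + S)² = ((((19/(-62) + 59/(-47)) - 36) - 82) - 222)² = ((((19*(-1/62) + 59*(-1/47)) - 36) - 82) - 222)² = ((((-19/62 - 59/47) - 36) - 82) - 222)² = (((-4551/2914 - 36) - 82) - 222)² = ((-109455/2914 - 82) - 222)² = (-348403/2914 - 222)² = (-995311/2914)² = 990643986721/8491396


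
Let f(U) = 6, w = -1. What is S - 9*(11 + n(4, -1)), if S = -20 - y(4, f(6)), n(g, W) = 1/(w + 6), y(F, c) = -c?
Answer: -574/5 ≈ -114.80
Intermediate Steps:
n(g, W) = 1/5 (n(g, W) = 1/(-1 + 6) = 1/5)
S = -14 (S = -20 - (-1)*6 = -20 - 1*(-6) = -20 + 6 = -14)
S - 9*(11 + n(4, -1)) = -14 - 9*(11 + 1/5) = -14 - 9*56/5 = -14 - 504/5 = -574/5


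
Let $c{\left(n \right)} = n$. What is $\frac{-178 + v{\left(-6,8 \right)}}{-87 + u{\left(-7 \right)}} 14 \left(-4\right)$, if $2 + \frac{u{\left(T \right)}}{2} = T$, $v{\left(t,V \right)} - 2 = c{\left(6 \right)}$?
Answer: $- \frac{272}{3} \approx -90.667$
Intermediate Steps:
$v{\left(t,V \right)} = 8$ ($v{\left(t,V \right)} = 2 + 6 = 8$)
$u{\left(T \right)} = -4 + 2 T$
$\frac{-178 + v{\left(-6,8 \right)}}{-87 + u{\left(-7 \right)}} 14 \left(-4\right) = \frac{-178 + 8}{-87 + \left(-4 + 2 \left(-7\right)\right)} 14 \left(-4\right) = - \frac{170}{-87 - 18} \left(-56\right) = - \frac{170}{-105} \left(-56\right) = \left(-170\right) \left(- \frac{1}{105}\right) \left(-56\right) = \frac{34}{21} \left(-56\right) = - \frac{272}{3}$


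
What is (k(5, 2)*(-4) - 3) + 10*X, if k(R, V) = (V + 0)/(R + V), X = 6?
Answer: 391/7 ≈ 55.857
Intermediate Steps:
k(R, V) = V/(R + V)
(k(5, 2)*(-4) - 3) + 10*X = ((2/(5 + 2))*(-4) - 3) + 10*6 = ((2/7)*(-4) - 3) + 60 = (-8/7 - 3) + 60 = -29/7 + 60 = 391/7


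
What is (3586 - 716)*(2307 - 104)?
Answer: 6322610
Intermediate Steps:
(3586 - 716)*(2307 - 104) = 2870*2203 = 6322610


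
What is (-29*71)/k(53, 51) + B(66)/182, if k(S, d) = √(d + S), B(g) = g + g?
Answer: 66/91 - 2059*√26/52 ≈ -201.18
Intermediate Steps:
B(g) = 2*g
k(S, d) = √(S + d)
(-29*71)/k(53, 51) + B(66)/182 = (-29*71)/(√(53 + 51)) + (2*66)/182 = -2059*√26/52 + 132*(1/182) = -2059*√26/52 + 66/91 = 66/91 - 2059*√26/52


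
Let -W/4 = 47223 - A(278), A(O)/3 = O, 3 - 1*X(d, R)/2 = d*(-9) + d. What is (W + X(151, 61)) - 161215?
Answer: -344349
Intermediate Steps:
X(d, R) = 6 + 16*d (X(d, R) = 6 - 2*(d*(-9) + d) = 6 - 2*(-9*d + d) = 6 - (-16)*d = 6 + 16*d)
A(O) = 3*O
W = -185556 (W = -4*(47223 - 3*278) = -4*(47223 - 1*834) = -4*(47223 - 834) = -4*46389 = -185556)
(W + X(151, 61)) - 161215 = (-185556 + (6 + 16*151)) - 161215 = (-185556 + (6 + 2416)) - 161215 = (-185556 + 2422) - 161215 = -183134 - 161215 = -344349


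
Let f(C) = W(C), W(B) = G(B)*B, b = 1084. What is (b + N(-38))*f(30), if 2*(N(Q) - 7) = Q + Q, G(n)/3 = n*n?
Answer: 85293000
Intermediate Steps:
G(n) = 3*n² (G(n) = 3*(n*n) = 3*n²)
W(B) = 3*B³ (W(B) = (3*B²)*B = 3*B³)
f(C) = 3*C³
N(Q) = 7 + Q (N(Q) = 7 + (Q + Q)/2 = 7 + (2*Q)/2 = 7 + Q)
(b + N(-38))*f(30) = (1084 + (7 - 38))*(3*30³) = (1084 - 31)*(3*27000) = 1053*81000 = 85293000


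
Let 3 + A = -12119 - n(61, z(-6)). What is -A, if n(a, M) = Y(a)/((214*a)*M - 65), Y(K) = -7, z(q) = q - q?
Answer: 787937/65 ≈ 12122.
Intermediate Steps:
z(q) = 0
n(a, M) = -7/(-65 + 214*M*a) (n(a, M) = -7/((214*a)*M - 65) = -7/(214*M*a - 65) = -7/(-65 + 214*M*a))
A = -787937/65 (A = -3 + (-12119 - (-7)/(-65 + 214*0*61)) = -3 + (-12119 - (-7)/(-65 + 0)) = -3 + (-12119 - (-7)/(-65)) = -3 + (-12119 - (-7)*(-1)/65) = -3 + (-12119 - 1*7/65) = -3 + (-12119 - 7/65) = -3 - 787742/65 = -787937/65 ≈ -12122.)
-A = -1*(-787937/65) = 787937/65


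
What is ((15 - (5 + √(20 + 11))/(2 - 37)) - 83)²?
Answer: (2375 - √31)²/1225 ≈ 4583.0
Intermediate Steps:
((15 - (5 + √(20 + 11))/(2 - 37)) - 83)² = ((15 - (5 + √31)/(-35)) - 83)² = ((15 - (5 + √31)*(-1)/35) - 83)² = ((15 - (-⅐ - √31/35)) - 83)² = ((15 + (⅐ + √31/35)) - 83)² = ((106/7 + √31/35) - 83)² = (-475/7 + √31/35)²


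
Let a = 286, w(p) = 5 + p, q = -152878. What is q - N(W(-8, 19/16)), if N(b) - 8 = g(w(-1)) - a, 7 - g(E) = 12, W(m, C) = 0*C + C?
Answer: -152595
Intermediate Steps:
W(m, C) = C (W(m, C) = 0 + C = C)
g(E) = -5 (g(E) = 7 - 1*12 = 7 - 12 = -5)
N(b) = -283 (N(b) = 8 + (-5 - 1*286) = 8 + (-5 - 286) = 8 - 291 = -283)
q - N(W(-8, 19/16)) = -152878 - 1*(-283) = -152878 + 283 = -152595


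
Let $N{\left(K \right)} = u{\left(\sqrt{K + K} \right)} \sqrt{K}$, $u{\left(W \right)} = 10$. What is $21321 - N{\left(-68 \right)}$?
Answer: $21321 - 20 i \sqrt{17} \approx 21321.0 - 82.462 i$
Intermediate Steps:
$N{\left(K \right)} = 10 \sqrt{K}$
$21321 - N{\left(-68 \right)} = 21321 - 10 \sqrt{-68} = 21321 - 10 \cdot 2 i \sqrt{17} = 21321 - 20 i \sqrt{17}$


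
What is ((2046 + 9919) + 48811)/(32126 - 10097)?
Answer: 60776/22029 ≈ 2.7589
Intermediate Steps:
((2046 + 9919) + 48811)/(32126 - 10097) = (11965 + 48811)/22029 = 60776*(1/22029) = 60776/22029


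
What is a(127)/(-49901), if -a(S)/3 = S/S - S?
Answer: -378/49901 ≈ -0.0075750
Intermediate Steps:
a(S) = -3 + 3*S (a(S) = -3*(S/S - S) = -3*(1 - S) = -3 + 3*S)
a(127)/(-49901) = (-3 + 3*127)/(-49901) = (-3 + 381)*(-1/49901) = 378*(-1/49901) = -378/49901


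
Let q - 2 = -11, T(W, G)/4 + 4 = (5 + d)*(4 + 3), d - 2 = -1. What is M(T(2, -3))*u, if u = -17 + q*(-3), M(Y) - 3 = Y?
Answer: 1550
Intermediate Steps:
d = 1 (d = 2 - 1 = 1)
T(W, G) = 152 (T(W, G) = -16 + 4*((5 + 1)*(4 + 3)) = -16 + 4*(6*7) = -16 + 4*42 = -16 + 168 = 152)
q = -9 (q = 2 - 11 = -9)
M(Y) = 3 + Y
u = 10 (u = -17 - 9*(-3) = -17 + 27 = 10)
M(T(2, -3))*u = (3 + 152)*10 = 155*10 = 1550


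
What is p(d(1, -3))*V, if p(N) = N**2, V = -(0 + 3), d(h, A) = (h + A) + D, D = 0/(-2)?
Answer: -12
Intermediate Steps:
D = 0 (D = 0*(-1/2) = 0)
d(h, A) = A + h (d(h, A) = (h + A) + 0 = (A + h) + 0 = A + h)
V = -3 (V = -1*3 = -3)
p(d(1, -3))*V = (-3 + 1)**2*(-3) = (-2)**2*(-3) = 4*(-3) = -12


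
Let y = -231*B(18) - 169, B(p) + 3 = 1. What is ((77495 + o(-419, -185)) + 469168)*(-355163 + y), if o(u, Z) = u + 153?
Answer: -193899903390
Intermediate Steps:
o(u, Z) = 153 + u
B(p) = -2 (B(p) = -3 + 1 = -2)
y = 293 (y = -231*(-2) - 169 = 462 - 169 = 293)
((77495 + o(-419, -185)) + 469168)*(-355163 + y) = ((77495 + (153 - 419)) + 469168)*(-355163 + 293) = ((77495 - 266) + 469168)*(-354870) = (77229 + 469168)*(-354870) = 546397*(-354870) = -193899903390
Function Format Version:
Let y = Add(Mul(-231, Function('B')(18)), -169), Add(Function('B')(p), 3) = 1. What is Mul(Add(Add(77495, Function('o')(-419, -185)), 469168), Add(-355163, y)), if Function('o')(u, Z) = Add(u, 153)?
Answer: -193899903390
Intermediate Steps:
Function('o')(u, Z) = Add(153, u)
Function('B')(p) = -2 (Function('B')(p) = Add(-3, 1) = -2)
y = 293 (y = Add(Mul(-231, -2), -169) = Add(462, -169) = 293)
Mul(Add(Add(77495, Function('o')(-419, -185)), 469168), Add(-355163, y)) = Mul(Add(Add(77495, Add(153, -419)), 469168), Add(-355163, 293)) = Mul(Add(Add(77495, -266), 469168), -354870) = Mul(Add(77229, 469168), -354870) = Mul(546397, -354870) = -193899903390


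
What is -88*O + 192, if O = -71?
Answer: 6440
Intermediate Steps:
-88*O + 192 = -88*(-71) + 192 = 6248 + 192 = 6440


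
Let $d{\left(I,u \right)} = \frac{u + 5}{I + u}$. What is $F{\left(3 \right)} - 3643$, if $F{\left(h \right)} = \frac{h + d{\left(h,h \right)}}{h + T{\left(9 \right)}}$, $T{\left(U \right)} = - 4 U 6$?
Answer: $- \frac{2327890}{639} \approx -3643.0$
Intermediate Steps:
$T{\left(U \right)} = - 24 U$
$d{\left(I,u \right)} = \frac{5 + u}{I + u}$
$F{\left(h \right)} = \frac{h + \frac{5 + h}{2 h}}{-216 + h}$ ($F{\left(h \right)} = \frac{h + \frac{5 + h}{h + h}}{h - 216} = \frac{h + \frac{5 + h}{2 h}}{h - 216} = \frac{h + \frac{1}{2 h} \left(5 + h\right)}{-216 + h} = \frac{h + \frac{5 + h}{2 h}}{-216 + h}$)
$F{\left(3 \right)} - 3643 = \frac{5 + 3 + 2 \cdot 3^{2}}{2 \cdot 3 \left(-216 + 3\right)} - 3643 = \frac{1}{2} \cdot \frac{1}{3} \frac{1}{-213} \left(5 + 3 + 2 \cdot 9\right) - 3643 = \frac{1}{2} \cdot \frac{1}{3} \left(- \frac{1}{213}\right) \left(5 + 3 + 18\right) - 3643 = \frac{1}{2} \cdot \frac{1}{3} \left(- \frac{1}{213}\right) 26 - 3643 = - \frac{13}{639} - 3643 = - \frac{2327890}{639}$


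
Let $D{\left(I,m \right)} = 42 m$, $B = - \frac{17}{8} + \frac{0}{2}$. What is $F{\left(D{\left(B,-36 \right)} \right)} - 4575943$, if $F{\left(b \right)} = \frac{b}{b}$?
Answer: $-4575942$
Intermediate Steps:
$B = - \frac{17}{8}$ ($B = \left(-17\right) \frac{1}{8} + 0 \cdot \frac{1}{2} = - \frac{17}{8} + 0 = - \frac{17}{8} \approx -2.125$)
$F{\left(b \right)} = 1$
$F{\left(D{\left(B,-36 \right)} \right)} - 4575943 = 1 - 4575943 = -4575942$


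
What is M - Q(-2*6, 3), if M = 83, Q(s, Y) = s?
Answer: 95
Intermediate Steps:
M - Q(-2*6, 3) = 83 - (-2)*6 = 83 - 1*(-12) = 83 + 12 = 95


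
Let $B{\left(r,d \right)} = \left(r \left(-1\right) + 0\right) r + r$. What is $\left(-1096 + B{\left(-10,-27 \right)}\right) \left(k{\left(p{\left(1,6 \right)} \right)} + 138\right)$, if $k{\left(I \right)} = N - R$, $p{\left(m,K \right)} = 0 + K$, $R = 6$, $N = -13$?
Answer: $-143514$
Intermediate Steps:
$p{\left(m,K \right)} = K$
$B{\left(r,d \right)} = r - r^{2}$ ($B{\left(r,d \right)} = \left(- r + 0\right) r + r = - r r + r = - r^{2} + r = r - r^{2}$)
$k{\left(I \right)} = -19$ ($k{\left(I \right)} = -13 - 6 = -19$)
$\left(-1096 + B{\left(-10,-27 \right)}\right) \left(k{\left(p{\left(1,6 \right)} \right)} + 138\right) = \left(-1096 - 10 \left(1 - -10\right)\right) \left(-19 + 138\right) = \left(-1096 - 10 \left(1 + 10\right)\right) 119 = \left(-1096 - 110\right) 119 = \left(-1206\right) 119 = -143514$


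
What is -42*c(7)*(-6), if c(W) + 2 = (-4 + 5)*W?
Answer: 1260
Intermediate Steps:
c(W) = -2 + W (c(W) = -2 + (-4 + 5)*W = -2 + 1*W = -2 + W)
-42*c(7)*(-6) = -42*(-2 + 7)*(-6) = -42*5*(-6) = -210*(-6) = 1260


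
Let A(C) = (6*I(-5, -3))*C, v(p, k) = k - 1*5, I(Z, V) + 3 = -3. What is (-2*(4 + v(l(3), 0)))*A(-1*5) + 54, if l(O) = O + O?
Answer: 414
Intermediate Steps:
I(Z, V) = -6 (I(Z, V) = -3 - 3 = -6)
l(O) = 2*O
v(p, k) = -5 + k (v(p, k) = k - 5 = -5 + k)
A(C) = -36*C (A(C) = (6*(-6))*C = -36*C)
(-2*(4 + v(l(3), 0)))*A(-1*5) + 54 = (-2*(4 + (-5 + 0)))*(-(-36)*5) + 54 = (-2*(4 - 5))*(-36*(-5)) + 54 = -2*(-1)*180 + 54 = 2*180 + 54 = 360 + 54 = 414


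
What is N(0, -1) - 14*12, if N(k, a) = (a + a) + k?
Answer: -170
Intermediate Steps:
N(k, a) = k + 2*a (N(k, a) = 2*a + k = k + 2*a)
N(0, -1) - 14*12 = (0 + 2*(-1)) - 14*12 = (0 - 2) - 168 = -2 - 168 = -170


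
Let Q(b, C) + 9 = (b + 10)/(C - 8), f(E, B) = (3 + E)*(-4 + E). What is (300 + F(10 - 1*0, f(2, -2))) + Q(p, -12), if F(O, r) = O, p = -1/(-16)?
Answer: 96159/320 ≈ 300.50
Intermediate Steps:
f(E, B) = (-4 + E)*(3 + E)
p = 1/16 (p = -1*(-1/16) = 1/16 ≈ 0.062500)
Q(b, C) = -9 + (10 + b)/(-8 + C) (Q(b, C) = -9 + (b + 10)/(C - 8) = -9 + (10 + b)/(-8 + C))
(300 + F(10 - 1*0, f(2, -2))) + Q(p, -12) = (300 + (10 - 1*0)) + (82 + 1/16 - 9*(-12))/(-8 - 12) = (300 + (10 + 0)) + (82 + 1/16 + 108)/(-20) = (300 + 10) - 1/20*3041/16 = 310 - 3041/320 = 96159/320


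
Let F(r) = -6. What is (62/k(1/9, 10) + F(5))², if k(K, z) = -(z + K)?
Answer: 1218816/8281 ≈ 147.18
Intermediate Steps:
k(K, z) = -K - z (k(K, z) = -(K + z) = -K - z)
(62/k(1/9, 10) + F(5))² = (62/(-1/9 - 1*10) - 6)² = (62/(-1*⅑ - 10) - 6)² = (62/(-⅑ - 10) - 6)² = (62/(-91/9) - 6)² = (62*(-9/91) - 6)² = (-558/91 - 6)² = (-1104/91)² = 1218816/8281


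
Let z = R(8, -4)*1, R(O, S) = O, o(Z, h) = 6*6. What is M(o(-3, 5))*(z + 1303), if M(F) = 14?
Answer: 18354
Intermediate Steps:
o(Z, h) = 36
z = 8 (z = 8*1 = 8)
M(o(-3, 5))*(z + 1303) = 14*(8 + 1303) = 14*1311 = 18354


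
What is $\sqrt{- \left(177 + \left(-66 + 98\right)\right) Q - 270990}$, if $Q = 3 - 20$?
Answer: $i \sqrt{267437} \approx 517.14 i$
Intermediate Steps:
$Q = -17$ ($Q = 3 - 20 = -17$)
$\sqrt{- \left(177 + \left(-66 + 98\right)\right) Q - 270990} = \sqrt{- \left(177 + \left(-66 + 98\right)\right) \left(-17\right) - 270990} = \sqrt{- \left(177 + 32\right) \left(-17\right) - 270990} = \sqrt{- 209 \left(-17\right) - 270990} = \sqrt{\left(-1\right) \left(-3553\right) - 270990} = \sqrt{3553 - 270990} = \sqrt{-267437} = i \sqrt{267437}$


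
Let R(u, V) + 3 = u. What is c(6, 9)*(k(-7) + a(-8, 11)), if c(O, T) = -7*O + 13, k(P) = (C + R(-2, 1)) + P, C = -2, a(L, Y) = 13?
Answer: 29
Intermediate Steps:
R(u, V) = -3 + u
k(P) = -7 + P (k(P) = (-2 + (-3 - 2)) + P = (-2 - 5) + P = -7 + P)
c(O, T) = 13 - 7*O
c(6, 9)*(k(-7) + a(-8, 11)) = (13 - 7*6)*((-7 - 7) + 13) = (13 - 42)*(-14 + 13) = -29*(-1) = 29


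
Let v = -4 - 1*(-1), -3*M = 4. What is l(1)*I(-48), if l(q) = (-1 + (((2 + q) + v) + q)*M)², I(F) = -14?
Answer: -686/9 ≈ -76.222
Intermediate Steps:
M = -4/3 (M = -⅓*4 = -4/3 ≈ -1.3333)
v = -3 (v = -4 + 1 = -3)
l(q) = (⅓ - 8*q/3)² (l(q) = (-1 + (((2 + q) - 3) + q)*(-4/3))² = (-1 + ((-1 + q) + q)*(-4/3))² = (-1 + (-1 + 2*q)*(-4/3))² = (-1 + (4/3 - 8*q/3))² = (⅓ - 8*q/3)²)
l(1)*I(-48) = ((-1 + 8*1)²/9)*(-14) = ((-1 + 8)²/9)*(-14) = ((⅑)*7²)*(-14) = ((⅑)*49)*(-14) = (49/9)*(-14) = -686/9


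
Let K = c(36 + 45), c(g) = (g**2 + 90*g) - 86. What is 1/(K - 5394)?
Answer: 1/8371 ≈ 0.00011946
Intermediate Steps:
c(g) = -86 + g**2 + 90*g
K = 13765 (K = -86 + (36 + 45)**2 + 90*(36 + 45) = -86 + 81**2 + 90*81 = -86 + 6561 + 7290 = 13765)
1/(K - 5394) = 1/(13765 - 5394) = 1/8371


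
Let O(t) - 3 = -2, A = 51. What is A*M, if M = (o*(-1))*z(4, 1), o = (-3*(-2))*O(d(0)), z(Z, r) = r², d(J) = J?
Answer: -306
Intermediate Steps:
O(t) = 1 (O(t) = 3 - 2 = 1)
o = 6 (o = -3*(-2)*1 = 6*1 = 6)
M = -6 (M = (6*(-1))*1² = -6*1 = -6)
A*M = 51*(-6) = -306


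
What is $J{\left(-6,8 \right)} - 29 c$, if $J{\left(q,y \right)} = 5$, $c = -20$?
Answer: $585$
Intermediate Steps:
$J{\left(-6,8 \right)} - 29 c = 5 - -580 = 5 + 580 = 585$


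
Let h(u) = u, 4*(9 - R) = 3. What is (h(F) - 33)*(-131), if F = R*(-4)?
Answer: 8646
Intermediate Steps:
R = 33/4 (R = 9 - ¼*3 = 9 - ¾ = 33/4 ≈ 8.2500)
F = -33 (F = (33/4)*(-4) = -33)
(h(F) - 33)*(-131) = (-33 - 33)*(-131) = -66*(-131) = 8646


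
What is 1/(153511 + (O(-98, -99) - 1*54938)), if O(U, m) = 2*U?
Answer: 1/98377 ≈ 1.0165e-5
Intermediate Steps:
1/(153511 + (O(-98, -99) - 1*54938)) = 1/(153511 + (2*(-98) - 1*54938)) = 1/(153511 + (-196 - 54938)) = 1/(153511 - 55134) = 1/98377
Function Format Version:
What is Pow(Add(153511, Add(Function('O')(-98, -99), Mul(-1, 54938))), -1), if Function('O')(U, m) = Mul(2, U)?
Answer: Rational(1, 98377) ≈ 1.0165e-5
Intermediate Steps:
Pow(Add(153511, Add(Function('O')(-98, -99), Mul(-1, 54938))), -1) = Pow(Add(153511, Add(Mul(2, -98), Mul(-1, 54938))), -1) = Pow(Add(153511, Add(-196, -54938)), -1) = Pow(Add(153511, -55134), -1) = Pow(98377, -1) = Rational(1, 98377)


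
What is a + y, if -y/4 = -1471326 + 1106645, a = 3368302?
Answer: 4827026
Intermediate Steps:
y = 1458724 (y = -4*(-1471326 + 1106645) = -4*(-364681) = 1458724)
a + y = 3368302 + 1458724 = 4827026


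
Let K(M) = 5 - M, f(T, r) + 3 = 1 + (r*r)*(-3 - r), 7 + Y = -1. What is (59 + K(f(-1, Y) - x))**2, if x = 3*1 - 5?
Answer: 65536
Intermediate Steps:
Y = -8 (Y = -7 - 1 = -8)
f(T, r) = -2 + r**2*(-3 - r) (f(T, r) = -3 + (1 + (r*r)*(-3 - r)) = -3 + (1 + r**2*(-3 - r)) = -2 + r**2*(-3 - r))
x = -2 (x = 3 - 5 = -2)
(59 + K(f(-1, Y) - x))**2 = (59 + (5 - ((-2 - 1*(-8)**3 - 3*(-8)**2) - 1*(-2))))**2 = (59 + (5 - ((-2 - 1*(-512) - 3*64) + 2)))**2 = (59 + (5 - ((-2 + 512 - 192) + 2)))**2 = (59 + (5 - (318 + 2)))**2 = (59 + (5 - 1*320))**2 = (59 + (5 - 320))**2 = (59 - 315)**2 = (-256)**2 = 65536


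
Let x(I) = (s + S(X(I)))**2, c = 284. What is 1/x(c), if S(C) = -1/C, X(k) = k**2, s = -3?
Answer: 6505390336/58548996961 ≈ 0.11111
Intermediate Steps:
x(I) = (-3 - 1/I**2)**2 (x(I) = (-3 - 1/(I**2))**2 = (-3 - 1/I**2)**2)
1/x(c) = 1/((1 + 3*284**2)**2/284**4) = 1/((1 + 3*80656)**2/6505390336) = 1/((1 + 241968)**2/6505390336) = 1/((1/6505390336)*241969**2) = 1/((1/6505390336)*58548996961) = 1/(58548996961/6505390336) = 6505390336/58548996961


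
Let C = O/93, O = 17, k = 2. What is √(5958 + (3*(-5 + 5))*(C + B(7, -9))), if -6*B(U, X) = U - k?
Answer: 3*√662 ≈ 77.188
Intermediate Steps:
B(U, X) = ⅓ - U/6 (B(U, X) = -(U - 1*2)/6 = -(U - 2)/6 = -(-2 + U)/6 = ⅓ - U/6)
C = 17/93 ≈ 0.18280
√(5958 + (3*(-5 + 5))*(C + B(7, -9))) = √(5958 + (3*(-5 + 5))*(17/93 + (⅓ - ⅙*7))) = √(5958 + (3*0)*(17/93 + (⅓ - 7/6))) = √(5958 + 0*(17/93 - ⅚)) = √(5958 + 0*(-121/186)) = √(5958 + 0) = √5958 = 3*√662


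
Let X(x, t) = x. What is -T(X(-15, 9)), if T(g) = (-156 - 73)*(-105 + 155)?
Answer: 11450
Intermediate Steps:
T(g) = -11450 (T(g) = -229*50 = -11450)
-T(X(-15, 9)) = -1*(-11450) = 11450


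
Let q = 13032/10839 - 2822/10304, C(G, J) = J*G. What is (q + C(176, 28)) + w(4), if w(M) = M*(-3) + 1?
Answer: 91543185737/18614176 ≈ 4917.9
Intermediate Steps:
C(G, J) = G*J
w(M) = 1 - 3*M (w(M) = -3*M + 1 = 1 - 3*M)
q = 17282345/18614176 (q = 13032*(1/10839) - 2822*1/10304 = 4344/3613 - 1411/5152 = 17282345/18614176 ≈ 0.92845)
(q + C(176, 28)) + w(4) = (17282345/18614176 + 176*28) + (1 - 3*4) = (17282345/18614176 + 4928) + (1 - 12) = 91747941673/18614176 - 11 = 91543185737/18614176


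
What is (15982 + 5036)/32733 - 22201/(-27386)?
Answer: 434101427/298808646 ≈ 1.4528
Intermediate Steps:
(15982 + 5036)/32733 - 22201/(-27386) = 21018*(1/32733) - 22201*(-1/27386) = 7006/10911 + 22201/27386 = 434101427/298808646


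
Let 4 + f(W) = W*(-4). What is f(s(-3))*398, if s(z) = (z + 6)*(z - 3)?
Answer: 27064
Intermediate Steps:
s(z) = (-3 + z)*(6 + z) (s(z) = (6 + z)*(-3 + z) = (-3 + z)*(6 + z))
f(W) = -4 - 4*W (f(W) = -4 + W*(-4) = -4 - 4*W)
f(s(-3))*398 = (-4 - 4*(-18 + (-3)**2 + 3*(-3)))*398 = (-4 - 4*(-18 + 9 - 9))*398 = (-4 - 4*(-18))*398 = (-4 + 72)*398 = 68*398 = 27064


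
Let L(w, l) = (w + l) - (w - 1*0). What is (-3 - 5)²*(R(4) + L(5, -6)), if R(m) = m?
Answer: -128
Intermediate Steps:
L(w, l) = l (L(w, l) = (l + w) - (w + 0) = (l + w) - w = l)
(-3 - 5)²*(R(4) + L(5, -6)) = (-3 - 5)²*(4 - 6) = (-8)²*(-2) = 64*(-2) = -128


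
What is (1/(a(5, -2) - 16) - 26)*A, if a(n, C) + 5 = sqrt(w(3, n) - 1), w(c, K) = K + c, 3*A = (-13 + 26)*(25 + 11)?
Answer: -125970/31 - 78*sqrt(7)/217 ≈ -4064.5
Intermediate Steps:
A = 156 (A = ((-13 + 26)*(25 + 11))/3 = (13*36)/3 = (1/3)*468 = 156)
a(n, C) = -5 + sqrt(2 + n) (a(n, C) = -5 + sqrt((n + 3) - 1) = -5 + sqrt((3 + n) - 1) = -5 + sqrt(2 + n))
(1/(a(5, -2) - 16) - 26)*A = (1/((-5 + sqrt(2 + 5)) - 16) - 26)*156 = (1/((-5 + sqrt(7)) - 16) - 26)*156 = (1/(-21 + sqrt(7)) - 26)*156 = (-26 + 1/(-21 + sqrt(7)))*156 = -4056 + 156/(-21 + sqrt(7))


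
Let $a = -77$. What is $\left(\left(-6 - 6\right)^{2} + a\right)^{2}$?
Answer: $4489$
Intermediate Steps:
$\left(\left(-6 - 6\right)^{2} + a\right)^{2} = \left(\left(-6 - 6\right)^{2} - 77\right)^{2} = \left(\left(-12\right)^{2} - 77\right)^{2} = \left(144 - 77\right)^{2} = 67^{2} = 4489$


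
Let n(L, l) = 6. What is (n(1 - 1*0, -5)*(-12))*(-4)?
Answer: 288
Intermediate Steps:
(n(1 - 1*0, -5)*(-12))*(-4) = (6*(-12))*(-4) = -72*(-4) = 288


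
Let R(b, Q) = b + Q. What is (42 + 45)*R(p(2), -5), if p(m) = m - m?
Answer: -435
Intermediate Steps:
p(m) = 0
R(b, Q) = Q + b
(42 + 45)*R(p(2), -5) = (42 + 45)*(-5 + 0) = 87*(-5) = -435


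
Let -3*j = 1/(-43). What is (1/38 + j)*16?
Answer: 1336/2451 ≈ 0.54508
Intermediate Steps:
j = 1/129 (j = -1/3/(-43) = -1/3*(-1/43) = 1/129 ≈ 0.0077519)
(1/38 + j)*16 = (1/38 + 1/129)*16 = (167/4902)*16 = 1336/2451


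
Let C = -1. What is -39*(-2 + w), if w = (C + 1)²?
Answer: 78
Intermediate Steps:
w = 0 (w = (-1 + 1)² = 0² = 0)
-39*(-2 + w) = -39*(-2 + 0) = -39*(-2) = 78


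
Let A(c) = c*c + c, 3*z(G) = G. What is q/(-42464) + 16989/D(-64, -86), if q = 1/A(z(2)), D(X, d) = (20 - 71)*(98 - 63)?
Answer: -13741381/1443776 ≈ -9.5177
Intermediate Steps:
D(X, d) = -1785 (D(X, d) = -51*35 = -1785)
z(G) = G/3
A(c) = c + c² (A(c) = c² + c = c + c²)
q = 9/10 (q = 1/(((⅓)*2)*(1 + (⅓)*2)) = 1/(2*(1 + ⅔)/3) = 1/((⅔)*(5/3)) = 1/(10/9) = 9/10 ≈ 0.90000)
q/(-42464) + 16989/D(-64, -86) = (9/10)/(-42464) + 16989/(-1785) = (9/10)*(-1/42464) + 16989*(-1/1785) = -9/424640 - 809/85 = -13741381/1443776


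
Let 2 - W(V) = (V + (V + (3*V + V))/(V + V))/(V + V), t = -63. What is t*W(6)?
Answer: -651/8 ≈ -81.375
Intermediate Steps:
W(V) = 2 - (5/2 + V)/(2*V) (W(V) = 2 - (V + (V + (3*V + V))/(V + V))/(V + V) = 2 - (V + (V + 4*V)/((2*V)))/(2*V) = 2 - (V + (5*V)*(1/(2*V)))*1/(2*V) = 2 - (V + 5/2)*1/(2*V) = 2 - (5/2 + V)*1/(2*V) = 2 - (5/2 + V)/(2*V))
t*W(6) = -63*(-5 + 6*6)/(4*6) = -63*(-5 + 36)/(4*6) = -63*31/(4*6) = -63*31/24 = -651/8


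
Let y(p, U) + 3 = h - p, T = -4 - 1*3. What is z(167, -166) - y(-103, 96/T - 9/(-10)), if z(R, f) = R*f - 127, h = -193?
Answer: -27756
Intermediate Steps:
T = -7 (T = -4 - 3 = -7)
z(R, f) = -127 + R*f
y(p, U) = -196 - p (y(p, U) = -3 + (-193 - p) = -196 - p)
z(167, -166) - y(-103, 96/T - 9/(-10)) = (-127 + 167*(-166)) - (-196 - 1*(-103)) = (-127 - 27722) - (-196 + 103) = -27849 - 1*(-93) = -27849 + 93 = -27756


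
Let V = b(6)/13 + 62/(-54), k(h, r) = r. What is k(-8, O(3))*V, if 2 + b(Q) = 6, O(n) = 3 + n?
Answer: -590/117 ≈ -5.0427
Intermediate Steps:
b(Q) = 4 (b(Q) = -2 + 6 = 4)
V = -295/351 (V = 4/13 + 62/(-54) = 4*(1/13) + 62*(-1/54) = 4/13 - 31/27 = -295/351 ≈ -0.84046)
k(-8, O(3))*V = (3 + 3)*(-295/351) = 6*(-295/351) = -590/117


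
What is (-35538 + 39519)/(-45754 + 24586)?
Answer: -1327/7056 ≈ -0.18807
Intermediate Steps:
(-35538 + 39519)/(-45754 + 24586) = 3981/(-21168) = 3981*(-1/21168) = -1327/7056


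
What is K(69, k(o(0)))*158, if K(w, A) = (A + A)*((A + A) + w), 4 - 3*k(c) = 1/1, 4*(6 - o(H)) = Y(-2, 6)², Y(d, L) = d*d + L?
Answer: 22436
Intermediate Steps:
Y(d, L) = L + d² (Y(d, L) = d² + L = L + d²)
o(H) = -19 (o(H) = 6 - (6 + (-2)²)²/4 = 6 - (6 + 4)²/4 = 6 - ¼*10² = 6 - ¼*100 = 6 - 25 = -19)
k(c) = 1 (k(c) = 4/3 - ⅓/1 = 4/3 - ⅓*1 = 4/3 - ⅓ = 1)
K(w, A) = 2*A*(w + 2*A) (K(w, A) = (2*A)*(2*A + w) = (2*A)*(w + 2*A) = 2*A*(w + 2*A))
K(69, k(o(0)))*158 = (2*1*(69 + 2*1))*158 = (2*1*(69 + 2))*158 = (2*1*71)*158 = 142*158 = 22436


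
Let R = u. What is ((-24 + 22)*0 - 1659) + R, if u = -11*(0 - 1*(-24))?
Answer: -1923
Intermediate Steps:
u = -264 (u = -11*(0 + 24) = -11*24 = -264)
R = -264
((-24 + 22)*0 - 1659) + R = ((-24 + 22)*0 - 1659) - 264 = (-2*0 - 1659) - 264 = (0 - 1659) - 264 = -1659 - 264 = -1923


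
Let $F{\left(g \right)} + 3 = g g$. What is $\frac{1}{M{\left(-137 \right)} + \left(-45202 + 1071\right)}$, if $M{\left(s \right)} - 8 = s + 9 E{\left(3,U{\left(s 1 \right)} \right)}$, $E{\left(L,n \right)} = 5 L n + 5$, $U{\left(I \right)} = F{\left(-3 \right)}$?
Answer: $- \frac{1}{43405} \approx -2.3039 \cdot 10^{-5}$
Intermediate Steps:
$F{\left(g \right)} = -3 + g^{2}$ ($F{\left(g \right)} = -3 + g g = -3 + g^{2}$)
$U{\left(I \right)} = 6$ ($U{\left(I \right)} = -3 + \left(-3\right)^{2} = -3 + 9 = 6$)
$E{\left(L,n \right)} = 5 + 5 L n$ ($E{\left(L,n \right)} = 5 L n + 5 = 5 + 5 L n$)
$M{\left(s \right)} = 863 + s$ ($M{\left(s \right)} = 8 + \left(s + 9 \left(5 + 5 \cdot 3 \cdot 6\right)\right) = 8 + \left(s + 9 \left(5 + 90\right)\right) = 8 + \left(s + 9 \cdot 95\right) = 8 + \left(s + 855\right) = 8 + \left(855 + s\right) = 863 + s$)
$\frac{1}{M{\left(-137 \right)} + \left(-45202 + 1071\right)} = \frac{1}{\left(863 - 137\right) + \left(-45202 + 1071\right)} = \frac{1}{726 - 44131} = \frac{1}{-43405} = - \frac{1}{43405}$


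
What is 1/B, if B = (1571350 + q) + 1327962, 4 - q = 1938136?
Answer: 1/961180 ≈ 1.0404e-6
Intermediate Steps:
q = -1938132 (q = 4 - 1*1938136 = 4 - 1938136 = -1938132)
B = 961180 (B = (1571350 - 1938132) + 1327962 = -366782 + 1327962 = 961180)
1/B = 1/961180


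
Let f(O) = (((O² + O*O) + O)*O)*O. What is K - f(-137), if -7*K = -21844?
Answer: -4913833739/7 ≈ -7.0198e+8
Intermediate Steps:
K = 21844/7 (K = -⅐*(-21844) = 21844/7 ≈ 3120.6)
f(O) = O²*(O + 2*O²) (f(O) = (((O² + O²) + O)*O)*O = ((2*O² + O)*O)*O = ((O + 2*O²)*O)*O = (O*(O + 2*O²))*O = O²*(O + 2*O²))
K - f(-137) = 21844/7 - (-137)³*(1 + 2*(-137)) = 21844/7 - (-2571353)*(1 - 274) = 21844/7 - (-2571353)*(-273) = 21844/7 - 1*701979369 = 21844/7 - 701979369 = -4913833739/7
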